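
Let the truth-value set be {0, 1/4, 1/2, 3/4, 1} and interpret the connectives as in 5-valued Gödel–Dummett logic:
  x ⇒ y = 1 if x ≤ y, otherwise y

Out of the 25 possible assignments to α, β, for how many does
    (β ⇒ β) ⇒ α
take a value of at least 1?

value 1: 5 assignments (counts)
value 3/4: 5 assignments
value 1/2: 5 assignments
value 1/4: 5 assignments
value 0: 5 assignments
So 5 of the 25 assignments meet the threshold.

5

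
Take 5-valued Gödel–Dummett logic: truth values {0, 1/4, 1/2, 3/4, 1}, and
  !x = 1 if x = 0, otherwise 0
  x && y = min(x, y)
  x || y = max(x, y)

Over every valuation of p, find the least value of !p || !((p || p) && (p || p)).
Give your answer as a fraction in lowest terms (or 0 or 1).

Take p = 1/4:
!p = !1/4 = 0
p || p = 1/4 || 1/4 = 1/4
p || p = 1/4 || 1/4 = 1/4
(p || p) && (p || p) = 1/4 && 1/4 = 1/4
!((p || p) && (p || p)) = !1/4 = 0
!p || !((p || p) && (p || p)) = 0 || 0 = 0
No assignment yields a value below 0, so this is the minimum.

0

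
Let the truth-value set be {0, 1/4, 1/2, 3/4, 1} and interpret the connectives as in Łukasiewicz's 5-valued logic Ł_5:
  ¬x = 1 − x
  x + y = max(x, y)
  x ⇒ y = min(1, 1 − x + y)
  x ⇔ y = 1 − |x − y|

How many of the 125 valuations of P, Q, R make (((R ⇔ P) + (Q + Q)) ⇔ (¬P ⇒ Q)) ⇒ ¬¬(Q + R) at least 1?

value 1: 89 assignments (counts)
value 3/4: 23 assignments
value 1/2: 11 assignments
value 1/4: 1 assignment
value 0: 1 assignment
So 89 of the 125 assignments meet the threshold.

89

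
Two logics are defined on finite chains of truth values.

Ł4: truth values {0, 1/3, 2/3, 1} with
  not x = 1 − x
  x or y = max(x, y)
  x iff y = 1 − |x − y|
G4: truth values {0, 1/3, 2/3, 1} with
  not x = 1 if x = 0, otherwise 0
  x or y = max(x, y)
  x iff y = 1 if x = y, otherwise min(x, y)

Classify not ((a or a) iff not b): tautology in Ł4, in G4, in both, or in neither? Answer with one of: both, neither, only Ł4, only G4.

neither

In Ł4: at a = 0, b = 1/3 the value is 2/3 — not a tautology.
In G4: at a = 0, b = 1/3 the value is 0 — not a tautology.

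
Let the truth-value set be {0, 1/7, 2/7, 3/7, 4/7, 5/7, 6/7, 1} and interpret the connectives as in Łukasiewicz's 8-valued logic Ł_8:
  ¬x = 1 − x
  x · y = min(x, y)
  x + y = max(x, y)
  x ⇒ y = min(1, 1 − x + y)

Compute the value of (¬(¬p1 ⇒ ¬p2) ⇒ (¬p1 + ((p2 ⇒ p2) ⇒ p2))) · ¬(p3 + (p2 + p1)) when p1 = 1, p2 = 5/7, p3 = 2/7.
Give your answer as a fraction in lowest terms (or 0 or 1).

0

¬p1 = ¬1 = 0
¬p2 = ¬5/7 = 2/7
¬p1 ⇒ ¬p2 = 0 ⇒ 2/7 = 1
¬(¬p1 ⇒ ¬p2) = ¬1 = 0
¬p1 = ¬1 = 0
p2 ⇒ p2 = 5/7 ⇒ 5/7 = 1
(p2 ⇒ p2) ⇒ p2 = 1 ⇒ 5/7 = 5/7
¬p1 + ((p2 ⇒ p2) ⇒ p2) = 0 + 5/7 = 5/7
¬(¬p1 ⇒ ¬p2) ⇒ (¬p1 + ((p2 ⇒ p2) ⇒ p2)) = 0 ⇒ 5/7 = 1
p2 + p1 = 5/7 + 1 = 1
p3 + (p2 + p1) = 2/7 + 1 = 1
¬(p3 + (p2 + p1)) = ¬1 = 0
(¬(¬p1 ⇒ ¬p2) ⇒ (¬p1 + ((p2 ⇒ p2) ⇒ p2))) · ¬(p3 + (p2 + p1)) = 1 · 0 = 0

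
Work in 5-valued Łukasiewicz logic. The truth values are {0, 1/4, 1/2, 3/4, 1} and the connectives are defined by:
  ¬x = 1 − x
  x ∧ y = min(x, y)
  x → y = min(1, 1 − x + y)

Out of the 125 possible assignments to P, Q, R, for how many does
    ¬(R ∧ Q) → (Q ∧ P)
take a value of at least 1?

37

value 1: 37 assignments (counts)
value 3/4: 16 assignments
value 1/2: 29 assignments
value 1/4: 14 assignments
value 0: 29 assignments
So 37 of the 125 assignments meet the threshold.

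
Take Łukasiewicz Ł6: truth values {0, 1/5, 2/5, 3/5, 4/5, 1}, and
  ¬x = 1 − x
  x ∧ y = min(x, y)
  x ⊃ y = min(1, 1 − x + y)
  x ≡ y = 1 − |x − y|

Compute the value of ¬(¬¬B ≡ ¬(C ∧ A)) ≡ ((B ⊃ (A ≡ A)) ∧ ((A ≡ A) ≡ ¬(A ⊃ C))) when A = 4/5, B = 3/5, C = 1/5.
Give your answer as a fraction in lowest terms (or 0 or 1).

3/5

¬B = ¬3/5 = 2/5
¬¬B = ¬2/5 = 3/5
C ∧ A = 1/5 ∧ 4/5 = 1/5
¬(C ∧ A) = ¬1/5 = 4/5
¬¬B ≡ ¬(C ∧ A) = 3/5 ≡ 4/5 = 4/5
¬(¬¬B ≡ ¬(C ∧ A)) = ¬4/5 = 1/5
A ≡ A = 4/5 ≡ 4/5 = 1
B ⊃ (A ≡ A) = 3/5 ⊃ 1 = 1
A ≡ A = 4/5 ≡ 4/5 = 1
A ⊃ C = 4/5 ⊃ 1/5 = 2/5
¬(A ⊃ C) = ¬2/5 = 3/5
(A ≡ A) ≡ ¬(A ⊃ C) = 1 ≡ 3/5 = 3/5
(B ⊃ (A ≡ A)) ∧ ((A ≡ A) ≡ ¬(A ⊃ C)) = 1 ∧ 3/5 = 3/5
¬(¬¬B ≡ ¬(C ∧ A)) ≡ ((B ⊃ (A ≡ A)) ∧ ((A ≡ A) ≡ ¬(A ⊃ C))) = 1/5 ≡ 3/5 = 3/5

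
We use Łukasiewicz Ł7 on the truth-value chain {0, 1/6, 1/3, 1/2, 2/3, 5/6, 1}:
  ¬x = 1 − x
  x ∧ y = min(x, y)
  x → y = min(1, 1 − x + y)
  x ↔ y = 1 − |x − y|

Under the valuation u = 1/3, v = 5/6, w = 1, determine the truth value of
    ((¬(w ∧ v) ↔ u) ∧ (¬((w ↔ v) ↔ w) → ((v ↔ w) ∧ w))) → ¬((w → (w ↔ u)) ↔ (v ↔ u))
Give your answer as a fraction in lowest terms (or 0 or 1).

1/3

w ∧ v = 1 ∧ 5/6 = 5/6
¬(w ∧ v) = ¬5/6 = 1/6
¬(w ∧ v) ↔ u = 1/6 ↔ 1/3 = 5/6
w ↔ v = 1 ↔ 5/6 = 5/6
(w ↔ v) ↔ w = 5/6 ↔ 1 = 5/6
¬((w ↔ v) ↔ w) = ¬5/6 = 1/6
v ↔ w = 5/6 ↔ 1 = 5/6
(v ↔ w) ∧ w = 5/6 ∧ 1 = 5/6
¬((w ↔ v) ↔ w) → ((v ↔ w) ∧ w) = 1/6 → 5/6 = 1
(¬(w ∧ v) ↔ u) ∧ (¬((w ↔ v) ↔ w) → ((v ↔ w) ∧ w)) = 5/6 ∧ 1 = 5/6
w ↔ u = 1 ↔ 1/3 = 1/3
w → (w ↔ u) = 1 → 1/3 = 1/3
v ↔ u = 5/6 ↔ 1/3 = 1/2
(w → (w ↔ u)) ↔ (v ↔ u) = 1/3 ↔ 1/2 = 5/6
¬((w → (w ↔ u)) ↔ (v ↔ u)) = ¬5/6 = 1/6
((¬(w ∧ v) ↔ u) ∧ (¬((w ↔ v) ↔ w) → ((v ↔ w) ∧ w))) → ¬((w → (w ↔ u)) ↔ (v ↔ u)) = 5/6 → 1/6 = 1/3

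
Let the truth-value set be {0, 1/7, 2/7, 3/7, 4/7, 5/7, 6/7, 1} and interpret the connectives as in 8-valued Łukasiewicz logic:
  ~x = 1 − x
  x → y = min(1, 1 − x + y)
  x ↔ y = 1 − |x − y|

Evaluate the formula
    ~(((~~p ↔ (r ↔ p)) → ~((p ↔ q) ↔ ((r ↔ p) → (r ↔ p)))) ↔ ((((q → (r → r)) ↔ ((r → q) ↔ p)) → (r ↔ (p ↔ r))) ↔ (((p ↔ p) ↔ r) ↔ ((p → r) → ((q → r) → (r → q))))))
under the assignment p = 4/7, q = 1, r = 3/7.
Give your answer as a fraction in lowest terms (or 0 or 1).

~p = ~4/7 = 3/7
~~p = ~3/7 = 4/7
r ↔ p = 3/7 ↔ 4/7 = 6/7
~~p ↔ (r ↔ p) = 4/7 ↔ 6/7 = 5/7
p ↔ q = 4/7 ↔ 1 = 4/7
r ↔ p = 3/7 ↔ 4/7 = 6/7
r ↔ p = 3/7 ↔ 4/7 = 6/7
(r ↔ p) → (r ↔ p) = 6/7 → 6/7 = 1
(p ↔ q) ↔ ((r ↔ p) → (r ↔ p)) = 4/7 ↔ 1 = 4/7
~((p ↔ q) ↔ ((r ↔ p) → (r ↔ p))) = ~4/7 = 3/7
(~~p ↔ (r ↔ p)) → ~((p ↔ q) ↔ ((r ↔ p) → (r ↔ p))) = 5/7 → 3/7 = 5/7
r → r = 3/7 → 3/7 = 1
q → (r → r) = 1 → 1 = 1
r → q = 3/7 → 1 = 1
(r → q) ↔ p = 1 ↔ 4/7 = 4/7
(q → (r → r)) ↔ ((r → q) ↔ p) = 1 ↔ 4/7 = 4/7
p ↔ r = 4/7 ↔ 3/7 = 6/7
r ↔ (p ↔ r) = 3/7 ↔ 6/7 = 4/7
((q → (r → r)) ↔ ((r → q) ↔ p)) → (r ↔ (p ↔ r)) = 4/7 → 4/7 = 1
p ↔ p = 4/7 ↔ 4/7 = 1
(p ↔ p) ↔ r = 1 ↔ 3/7 = 3/7
p → r = 4/7 → 3/7 = 6/7
q → r = 1 → 3/7 = 3/7
r → q = 3/7 → 1 = 1
(q → r) → (r → q) = 3/7 → 1 = 1
(p → r) → ((q → r) → (r → q)) = 6/7 → 1 = 1
((p ↔ p) ↔ r) ↔ ((p → r) → ((q → r) → (r → q))) = 3/7 ↔ 1 = 3/7
(((q → (r → r)) ↔ ((r → q) ↔ p)) → (r ↔ (p ↔ r))) ↔ (((p ↔ p) ↔ r) ↔ ((p → r) → ((q → r) → (r → q)))) = 1 ↔ 3/7 = 3/7
((~~p ↔ (r ↔ p)) → ~((p ↔ q) ↔ ((r ↔ p) → (r ↔ p)))) ↔ ((((q → (r → r)) ↔ ((r → q) ↔ p)) → (r ↔ (p ↔ r))) ↔ (((p ↔ p) ↔ r) ↔ ((p → r) → ((q → r) → (r → q))))) = 5/7 ↔ 3/7 = 5/7
~(((~~p ↔ (r ↔ p)) → ~((p ↔ q) ↔ ((r ↔ p) → (r ↔ p)))) ↔ ((((q → (r → r)) ↔ ((r → q) ↔ p)) → (r ↔ (p ↔ r))) ↔ (((p ↔ p) ↔ r) ↔ ((p → r) → ((q → r) → (r → q)))))) = ~5/7 = 2/7

2/7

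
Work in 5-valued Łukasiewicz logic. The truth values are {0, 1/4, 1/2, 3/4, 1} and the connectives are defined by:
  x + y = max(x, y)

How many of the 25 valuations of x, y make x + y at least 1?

9

value 1: 9 assignments (counts)
value 3/4: 7 assignments
value 1/2: 5 assignments
value 1/4: 3 assignments
value 0: 1 assignment
So 9 of the 25 assignments meet the threshold.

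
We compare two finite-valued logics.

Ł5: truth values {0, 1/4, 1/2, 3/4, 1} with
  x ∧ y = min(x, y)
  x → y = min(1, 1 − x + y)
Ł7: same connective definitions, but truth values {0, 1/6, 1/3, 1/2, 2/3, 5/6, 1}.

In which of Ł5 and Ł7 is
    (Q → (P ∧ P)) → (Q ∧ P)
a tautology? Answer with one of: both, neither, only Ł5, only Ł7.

In Ł5: at P = 0, Q = 0 the value is 0 — not a tautology.
In Ł7: at P = 0, Q = 0 the value is 0 — not a tautology.

neither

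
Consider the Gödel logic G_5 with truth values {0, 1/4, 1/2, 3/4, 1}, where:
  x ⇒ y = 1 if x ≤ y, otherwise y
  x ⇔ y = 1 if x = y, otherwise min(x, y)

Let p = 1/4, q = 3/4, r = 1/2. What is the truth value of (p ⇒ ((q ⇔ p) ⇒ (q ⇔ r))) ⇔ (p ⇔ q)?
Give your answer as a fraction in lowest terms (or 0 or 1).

q ⇔ p = 3/4 ⇔ 1/4 = 1/4
q ⇔ r = 3/4 ⇔ 1/2 = 1/2
(q ⇔ p) ⇒ (q ⇔ r) = 1/4 ⇒ 1/2 = 1
p ⇒ ((q ⇔ p) ⇒ (q ⇔ r)) = 1/4 ⇒ 1 = 1
p ⇔ q = 1/4 ⇔ 3/4 = 1/4
(p ⇒ ((q ⇔ p) ⇒ (q ⇔ r))) ⇔ (p ⇔ q) = 1 ⇔ 1/4 = 1/4

1/4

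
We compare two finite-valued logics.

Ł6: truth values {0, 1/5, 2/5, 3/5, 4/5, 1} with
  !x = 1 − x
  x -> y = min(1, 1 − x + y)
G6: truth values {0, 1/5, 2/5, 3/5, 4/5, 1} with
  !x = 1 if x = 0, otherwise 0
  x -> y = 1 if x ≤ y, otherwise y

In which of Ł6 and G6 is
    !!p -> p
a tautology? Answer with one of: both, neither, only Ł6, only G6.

In Ł6: every assignment gives 1 — tautology.
In G6: at p = 1/5 the value is 1/5 — not a tautology.

only Ł6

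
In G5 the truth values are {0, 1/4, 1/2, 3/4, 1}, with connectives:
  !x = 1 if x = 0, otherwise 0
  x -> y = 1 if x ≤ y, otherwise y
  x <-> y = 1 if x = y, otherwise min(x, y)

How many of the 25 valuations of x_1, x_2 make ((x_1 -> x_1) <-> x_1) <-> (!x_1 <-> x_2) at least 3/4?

3

value 1: 2 assignments (counts)
value 3/4: 1 assignment (counts)
value 1/2: 1 assignment
value 1/4: 1 assignment
value 0: 20 assignments
So 3 of the 25 assignments meet the threshold.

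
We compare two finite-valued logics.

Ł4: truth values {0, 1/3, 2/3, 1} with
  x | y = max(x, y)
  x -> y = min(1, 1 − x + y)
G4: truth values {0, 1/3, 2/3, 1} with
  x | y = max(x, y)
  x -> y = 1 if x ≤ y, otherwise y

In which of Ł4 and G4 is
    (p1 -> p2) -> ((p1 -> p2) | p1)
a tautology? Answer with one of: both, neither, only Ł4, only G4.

both

In Ł4: every assignment gives 1 — tautology.
In G4: every assignment gives 1 — tautology.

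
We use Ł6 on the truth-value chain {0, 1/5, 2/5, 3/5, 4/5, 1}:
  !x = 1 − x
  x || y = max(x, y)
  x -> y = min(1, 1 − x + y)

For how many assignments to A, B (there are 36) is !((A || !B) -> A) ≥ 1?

value 1: 1 assignment (counts)
value 4/5: 2 assignments
value 3/5: 3 assignments
value 2/5: 4 assignments
value 1/5: 5 assignments
value 0: 21 assignments
So 1 of the 36 assignments meets the threshold.

1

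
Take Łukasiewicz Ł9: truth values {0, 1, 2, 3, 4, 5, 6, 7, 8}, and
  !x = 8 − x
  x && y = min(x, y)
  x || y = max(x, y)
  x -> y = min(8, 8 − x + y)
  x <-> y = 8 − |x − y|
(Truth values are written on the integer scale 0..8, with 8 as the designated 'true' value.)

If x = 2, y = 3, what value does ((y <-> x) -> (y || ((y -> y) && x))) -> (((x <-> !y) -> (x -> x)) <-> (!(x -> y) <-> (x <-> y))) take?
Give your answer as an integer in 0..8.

y <-> x = 3 <-> 2 = 7
y -> y = 3 -> 3 = 8
(y -> y) && x = 8 && 2 = 2
y || ((y -> y) && x) = 3 || 2 = 3
(y <-> x) -> (y || ((y -> y) && x)) = 7 -> 3 = 4
!y = !3 = 5
x <-> !y = 2 <-> 5 = 5
x -> x = 2 -> 2 = 8
(x <-> !y) -> (x -> x) = 5 -> 8 = 8
x -> y = 2 -> 3 = 8
!(x -> y) = !8 = 0
x <-> y = 2 <-> 3 = 7
!(x -> y) <-> (x <-> y) = 0 <-> 7 = 1
((x <-> !y) -> (x -> x)) <-> (!(x -> y) <-> (x <-> y)) = 8 <-> 1 = 1
((y <-> x) -> (y || ((y -> y) && x))) -> (((x <-> !y) -> (x -> x)) <-> (!(x -> y) <-> (x <-> y))) = 4 -> 1 = 5

5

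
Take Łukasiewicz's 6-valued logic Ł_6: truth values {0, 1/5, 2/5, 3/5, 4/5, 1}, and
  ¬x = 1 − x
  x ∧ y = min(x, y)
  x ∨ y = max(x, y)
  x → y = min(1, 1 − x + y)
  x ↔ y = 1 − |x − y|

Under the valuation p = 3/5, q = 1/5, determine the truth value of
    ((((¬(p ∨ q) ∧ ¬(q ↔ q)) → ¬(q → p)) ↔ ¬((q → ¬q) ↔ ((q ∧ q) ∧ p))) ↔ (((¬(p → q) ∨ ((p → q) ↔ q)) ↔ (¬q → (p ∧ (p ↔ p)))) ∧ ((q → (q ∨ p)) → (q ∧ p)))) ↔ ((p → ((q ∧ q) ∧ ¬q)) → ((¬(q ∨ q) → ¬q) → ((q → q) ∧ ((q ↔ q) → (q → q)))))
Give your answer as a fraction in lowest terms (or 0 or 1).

p ∨ q = 3/5 ∨ 1/5 = 3/5
¬(p ∨ q) = ¬3/5 = 2/5
q ↔ q = 1/5 ↔ 1/5 = 1
¬(q ↔ q) = ¬1 = 0
¬(p ∨ q) ∧ ¬(q ↔ q) = 2/5 ∧ 0 = 0
q → p = 1/5 → 3/5 = 1
¬(q → p) = ¬1 = 0
(¬(p ∨ q) ∧ ¬(q ↔ q)) → ¬(q → p) = 0 → 0 = 1
¬q = ¬1/5 = 4/5
q → ¬q = 1/5 → 4/5 = 1
q ∧ q = 1/5 ∧ 1/5 = 1/5
(q ∧ q) ∧ p = 1/5 ∧ 3/5 = 1/5
(q → ¬q) ↔ ((q ∧ q) ∧ p) = 1 ↔ 1/5 = 1/5
¬((q → ¬q) ↔ ((q ∧ q) ∧ p)) = ¬1/5 = 4/5
((¬(p ∨ q) ∧ ¬(q ↔ q)) → ¬(q → p)) ↔ ¬((q → ¬q) ↔ ((q ∧ q) ∧ p)) = 1 ↔ 4/5 = 4/5
p → q = 3/5 → 1/5 = 3/5
¬(p → q) = ¬3/5 = 2/5
p → q = 3/5 → 1/5 = 3/5
(p → q) ↔ q = 3/5 ↔ 1/5 = 3/5
¬(p → q) ∨ ((p → q) ↔ q) = 2/5 ∨ 3/5 = 3/5
¬q = ¬1/5 = 4/5
p ↔ p = 3/5 ↔ 3/5 = 1
p ∧ (p ↔ p) = 3/5 ∧ 1 = 3/5
¬q → (p ∧ (p ↔ p)) = 4/5 → 3/5 = 4/5
(¬(p → q) ∨ ((p → q) ↔ q)) ↔ (¬q → (p ∧ (p ↔ p))) = 3/5 ↔ 4/5 = 4/5
q ∨ p = 1/5 ∨ 3/5 = 3/5
q → (q ∨ p) = 1/5 → 3/5 = 1
q ∧ p = 1/5 ∧ 3/5 = 1/5
(q → (q ∨ p)) → (q ∧ p) = 1 → 1/5 = 1/5
((¬(p → q) ∨ ((p → q) ↔ q)) ↔ (¬q → (p ∧ (p ↔ p)))) ∧ ((q → (q ∨ p)) → (q ∧ p)) = 4/5 ∧ 1/5 = 1/5
(((¬(p ∨ q) ∧ ¬(q ↔ q)) → ¬(q → p)) ↔ ¬((q → ¬q) ↔ ((q ∧ q) ∧ p))) ↔ (((¬(p → q) ∨ ((p → q) ↔ q)) ↔ (¬q → (p ∧ (p ↔ p)))) ∧ ((q → (q ∨ p)) → (q ∧ p))) = 4/5 ↔ 1/5 = 2/5
q ∧ q = 1/5 ∧ 1/5 = 1/5
¬q = ¬1/5 = 4/5
(q ∧ q) ∧ ¬q = 1/5 ∧ 4/5 = 1/5
p → ((q ∧ q) ∧ ¬q) = 3/5 → 1/5 = 3/5
q ∨ q = 1/5 ∨ 1/5 = 1/5
¬(q ∨ q) = ¬1/5 = 4/5
¬q = ¬1/5 = 4/5
¬(q ∨ q) → ¬q = 4/5 → 4/5 = 1
q → q = 1/5 → 1/5 = 1
q ↔ q = 1/5 ↔ 1/5 = 1
q → q = 1/5 → 1/5 = 1
(q ↔ q) → (q → q) = 1 → 1 = 1
(q → q) ∧ ((q ↔ q) → (q → q)) = 1 ∧ 1 = 1
(¬(q ∨ q) → ¬q) → ((q → q) ∧ ((q ↔ q) → (q → q))) = 1 → 1 = 1
(p → ((q ∧ q) ∧ ¬q)) → ((¬(q ∨ q) → ¬q) → ((q → q) ∧ ((q ↔ q) → (q → q)))) = 3/5 → 1 = 1
((((¬(p ∨ q) ∧ ¬(q ↔ q)) → ¬(q → p)) ↔ ¬((q → ¬q) ↔ ((q ∧ q) ∧ p))) ↔ (((¬(p → q) ∨ ((p → q) ↔ q)) ↔ (¬q → (p ∧ (p ↔ p)))) ∧ ((q → (q ∨ p)) → (q ∧ p)))) ↔ ((p → ((q ∧ q) ∧ ¬q)) → ((¬(q ∨ q) → ¬q) → ((q → q) ∧ ((q ↔ q) → (q → q))))) = 2/5 ↔ 1 = 2/5

2/5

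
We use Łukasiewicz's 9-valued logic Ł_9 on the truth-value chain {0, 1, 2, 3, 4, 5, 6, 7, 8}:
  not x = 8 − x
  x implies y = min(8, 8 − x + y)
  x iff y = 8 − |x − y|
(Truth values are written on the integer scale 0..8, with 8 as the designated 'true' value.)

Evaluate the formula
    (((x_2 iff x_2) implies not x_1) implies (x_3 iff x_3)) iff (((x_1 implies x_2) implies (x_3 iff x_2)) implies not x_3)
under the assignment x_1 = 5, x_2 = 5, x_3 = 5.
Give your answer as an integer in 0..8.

3

x_2 iff x_2 = 5 iff 5 = 8
not x_1 = not 5 = 3
(x_2 iff x_2) implies not x_1 = 8 implies 3 = 3
x_3 iff x_3 = 5 iff 5 = 8
((x_2 iff x_2) implies not x_1) implies (x_3 iff x_3) = 3 implies 8 = 8
x_1 implies x_2 = 5 implies 5 = 8
x_3 iff x_2 = 5 iff 5 = 8
(x_1 implies x_2) implies (x_3 iff x_2) = 8 implies 8 = 8
not x_3 = not 5 = 3
((x_1 implies x_2) implies (x_3 iff x_2)) implies not x_3 = 8 implies 3 = 3
(((x_2 iff x_2) implies not x_1) implies (x_3 iff x_3)) iff (((x_1 implies x_2) implies (x_3 iff x_2)) implies not x_3) = 8 iff 3 = 3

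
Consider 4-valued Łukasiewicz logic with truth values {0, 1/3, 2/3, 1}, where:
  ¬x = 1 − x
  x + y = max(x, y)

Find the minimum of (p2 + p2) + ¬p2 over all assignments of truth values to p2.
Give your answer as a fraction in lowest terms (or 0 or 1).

2/3

Take p2 = 1/3:
p2 + p2 = 1/3 + 1/3 = 1/3
¬p2 = ¬1/3 = 2/3
(p2 + p2) + ¬p2 = 1/3 + 2/3 = 2/3
No assignment yields a value below 2/3, so this is the minimum.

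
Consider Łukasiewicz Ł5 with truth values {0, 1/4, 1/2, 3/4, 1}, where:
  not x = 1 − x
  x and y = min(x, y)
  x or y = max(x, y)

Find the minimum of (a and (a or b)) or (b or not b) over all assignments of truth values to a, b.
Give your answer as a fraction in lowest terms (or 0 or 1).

Take a = 0, b = 1/2:
a or b = 0 or 1/2 = 1/2
a and (a or b) = 0 and 1/2 = 0
not b = not 1/2 = 1/2
b or not b = 1/2 or 1/2 = 1/2
(a and (a or b)) or (b or not b) = 0 or 1/2 = 1/2
No assignment yields a value below 1/2, so this is the minimum.

1/2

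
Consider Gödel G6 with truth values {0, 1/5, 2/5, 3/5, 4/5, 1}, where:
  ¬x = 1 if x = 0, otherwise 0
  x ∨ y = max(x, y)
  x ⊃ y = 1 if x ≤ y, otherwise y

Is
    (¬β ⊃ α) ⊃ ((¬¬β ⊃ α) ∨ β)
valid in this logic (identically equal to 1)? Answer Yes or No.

Counterexample: take α = 0, β = 1/5.
¬β = ¬1/5 = 0
¬β ⊃ α = 0 ⊃ 0 = 1
¬β = ¬1/5 = 0
¬¬β = ¬0 = 1
¬¬β ⊃ α = 1 ⊃ 0 = 0
(¬¬β ⊃ α) ∨ β = 0 ∨ 1/5 = 1/5
(¬β ⊃ α) ⊃ ((¬¬β ⊃ α) ∨ β) = 1 ⊃ 1/5 = 1/5
This gives 1/5 ≠ 1.

No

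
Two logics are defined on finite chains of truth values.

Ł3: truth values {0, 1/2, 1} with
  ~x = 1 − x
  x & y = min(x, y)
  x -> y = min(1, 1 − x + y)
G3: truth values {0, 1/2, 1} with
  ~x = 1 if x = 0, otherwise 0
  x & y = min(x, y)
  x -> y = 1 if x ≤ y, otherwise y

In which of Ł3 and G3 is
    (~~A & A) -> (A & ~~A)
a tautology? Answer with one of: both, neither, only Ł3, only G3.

both

In Ł3: every assignment gives 1 — tautology.
In G3: every assignment gives 1 — tautology.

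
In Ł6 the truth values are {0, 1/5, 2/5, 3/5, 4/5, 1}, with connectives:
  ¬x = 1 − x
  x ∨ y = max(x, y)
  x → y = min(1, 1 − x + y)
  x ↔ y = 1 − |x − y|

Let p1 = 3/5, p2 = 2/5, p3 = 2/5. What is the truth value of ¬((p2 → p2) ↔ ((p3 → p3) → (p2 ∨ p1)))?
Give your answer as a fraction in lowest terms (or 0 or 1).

2/5

p2 → p2 = 2/5 → 2/5 = 1
p3 → p3 = 2/5 → 2/5 = 1
p2 ∨ p1 = 2/5 ∨ 3/5 = 3/5
(p3 → p3) → (p2 ∨ p1) = 1 → 3/5 = 3/5
(p2 → p2) ↔ ((p3 → p3) → (p2 ∨ p1)) = 1 ↔ 3/5 = 3/5
¬((p2 → p2) ↔ ((p3 → p3) → (p2 ∨ p1))) = ¬3/5 = 2/5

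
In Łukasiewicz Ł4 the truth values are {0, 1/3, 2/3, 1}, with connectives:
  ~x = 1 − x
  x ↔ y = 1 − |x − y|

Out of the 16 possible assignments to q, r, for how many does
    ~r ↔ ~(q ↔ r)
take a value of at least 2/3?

q = 0, r = 0 ↦ 0  <
q = 0, r = 1/3 ↦ 2/3  ≥
q = 0, r = 2/3 ↦ 2/3  ≥
q = 0, r = 1 ↦ 0  <
q = 1/3, r = 0 ↦ 1/3  <
q = 1/3, r = 1/3 ↦ 1/3  <
q = 1/3, r = 2/3 ↦ 1  ≥
q = 1/3, r = 1 ↦ 1/3  <
q = 2/3, r = 0 ↦ 2/3  ≥
q = 2/3, r = 1/3 ↦ 2/3  ≥
q = 2/3, r = 2/3 ↦ 2/3  ≥
q = 2/3, r = 1 ↦ 2/3  ≥
q = 1, r = 0 ↦ 1  ≥
q = 1, r = 1/3 ↦ 1  ≥
q = 1, r = 2/3 ↦ 1  ≥
q = 1, r = 1 ↦ 1  ≥
So 11 of the 16 assignments meet the threshold.

11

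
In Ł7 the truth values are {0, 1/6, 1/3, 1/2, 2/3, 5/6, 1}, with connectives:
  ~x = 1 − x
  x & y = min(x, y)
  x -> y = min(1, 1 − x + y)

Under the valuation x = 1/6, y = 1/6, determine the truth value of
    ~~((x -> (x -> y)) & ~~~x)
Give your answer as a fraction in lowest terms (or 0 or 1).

x -> y = 1/6 -> 1/6 = 1
x -> (x -> y) = 1/6 -> 1 = 1
~x = ~1/6 = 5/6
~~x = ~5/6 = 1/6
~~~x = ~1/6 = 5/6
(x -> (x -> y)) & ~~~x = 1 & 5/6 = 5/6
~((x -> (x -> y)) & ~~~x) = ~5/6 = 1/6
~~((x -> (x -> y)) & ~~~x) = ~1/6 = 5/6

5/6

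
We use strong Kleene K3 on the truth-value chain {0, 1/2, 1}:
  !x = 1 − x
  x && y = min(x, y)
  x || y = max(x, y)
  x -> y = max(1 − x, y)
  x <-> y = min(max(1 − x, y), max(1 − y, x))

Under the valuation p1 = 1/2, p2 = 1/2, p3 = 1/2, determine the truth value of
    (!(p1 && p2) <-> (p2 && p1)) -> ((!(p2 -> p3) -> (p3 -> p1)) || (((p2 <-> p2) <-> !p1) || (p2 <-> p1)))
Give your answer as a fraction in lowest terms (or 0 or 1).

1/2

p1 && p2 = 1/2 && 1/2 = 1/2
!(p1 && p2) = !1/2 = 1/2
p2 && p1 = 1/2 && 1/2 = 1/2
!(p1 && p2) <-> (p2 && p1) = 1/2 <-> 1/2 = 1/2
p2 -> p3 = 1/2 -> 1/2 = 1/2
!(p2 -> p3) = !1/2 = 1/2
p3 -> p1 = 1/2 -> 1/2 = 1/2
!(p2 -> p3) -> (p3 -> p1) = 1/2 -> 1/2 = 1/2
p2 <-> p2 = 1/2 <-> 1/2 = 1/2
!p1 = !1/2 = 1/2
(p2 <-> p2) <-> !p1 = 1/2 <-> 1/2 = 1/2
p2 <-> p1 = 1/2 <-> 1/2 = 1/2
((p2 <-> p2) <-> !p1) || (p2 <-> p1) = 1/2 || 1/2 = 1/2
(!(p2 -> p3) -> (p3 -> p1)) || (((p2 <-> p2) <-> !p1) || (p2 <-> p1)) = 1/2 || 1/2 = 1/2
(!(p1 && p2) <-> (p2 && p1)) -> ((!(p2 -> p3) -> (p3 -> p1)) || (((p2 <-> p2) <-> !p1) || (p2 <-> p1))) = 1/2 -> 1/2 = 1/2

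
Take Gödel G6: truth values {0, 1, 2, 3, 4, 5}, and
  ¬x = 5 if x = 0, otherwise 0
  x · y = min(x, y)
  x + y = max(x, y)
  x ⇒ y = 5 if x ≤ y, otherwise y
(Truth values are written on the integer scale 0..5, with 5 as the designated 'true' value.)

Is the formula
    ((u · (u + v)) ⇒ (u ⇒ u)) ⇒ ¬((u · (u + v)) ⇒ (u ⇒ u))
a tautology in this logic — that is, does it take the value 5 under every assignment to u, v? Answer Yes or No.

No

Counterexample: take u = 0, v = 0.
u + v = 0 + 0 = 0
u · (u + v) = 0 · 0 = 0
u ⇒ u = 0 ⇒ 0 = 5
(u · (u + v)) ⇒ (u ⇒ u) = 0 ⇒ 5 = 5
u + v = 0 + 0 = 0
u · (u + v) = 0 · 0 = 0
u ⇒ u = 0 ⇒ 0 = 5
(u · (u + v)) ⇒ (u ⇒ u) = 0 ⇒ 5 = 5
¬((u · (u + v)) ⇒ (u ⇒ u)) = ¬5 = 0
((u · (u + v)) ⇒ (u ⇒ u)) ⇒ ¬((u · (u + v)) ⇒ (u ⇒ u)) = 5 ⇒ 0 = 0
This gives 0 ≠ 5.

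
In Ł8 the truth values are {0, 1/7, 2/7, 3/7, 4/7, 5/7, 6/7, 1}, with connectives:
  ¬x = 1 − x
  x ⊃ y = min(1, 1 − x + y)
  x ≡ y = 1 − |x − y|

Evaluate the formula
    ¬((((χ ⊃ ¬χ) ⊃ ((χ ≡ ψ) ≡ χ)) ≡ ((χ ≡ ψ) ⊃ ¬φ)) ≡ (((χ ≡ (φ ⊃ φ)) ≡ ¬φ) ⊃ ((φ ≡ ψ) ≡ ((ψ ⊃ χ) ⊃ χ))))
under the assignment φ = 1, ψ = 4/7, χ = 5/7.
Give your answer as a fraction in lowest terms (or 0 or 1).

6/7

¬χ = ¬5/7 = 2/7
χ ⊃ ¬χ = 5/7 ⊃ 2/7 = 4/7
χ ≡ ψ = 5/7 ≡ 4/7 = 6/7
(χ ≡ ψ) ≡ χ = 6/7 ≡ 5/7 = 6/7
(χ ⊃ ¬χ) ⊃ ((χ ≡ ψ) ≡ χ) = 4/7 ⊃ 6/7 = 1
χ ≡ ψ = 5/7 ≡ 4/7 = 6/7
¬φ = ¬1 = 0
(χ ≡ ψ) ⊃ ¬φ = 6/7 ⊃ 0 = 1/7
((χ ⊃ ¬χ) ⊃ ((χ ≡ ψ) ≡ χ)) ≡ ((χ ≡ ψ) ⊃ ¬φ) = 1 ≡ 1/7 = 1/7
φ ⊃ φ = 1 ⊃ 1 = 1
χ ≡ (φ ⊃ φ) = 5/7 ≡ 1 = 5/7
¬φ = ¬1 = 0
(χ ≡ (φ ⊃ φ)) ≡ ¬φ = 5/7 ≡ 0 = 2/7
φ ≡ ψ = 1 ≡ 4/7 = 4/7
ψ ⊃ χ = 4/7 ⊃ 5/7 = 1
(ψ ⊃ χ) ⊃ χ = 1 ⊃ 5/7 = 5/7
(φ ≡ ψ) ≡ ((ψ ⊃ χ) ⊃ χ) = 4/7 ≡ 5/7 = 6/7
((χ ≡ (φ ⊃ φ)) ≡ ¬φ) ⊃ ((φ ≡ ψ) ≡ ((ψ ⊃ χ) ⊃ χ)) = 2/7 ⊃ 6/7 = 1
(((χ ⊃ ¬χ) ⊃ ((χ ≡ ψ) ≡ χ)) ≡ ((χ ≡ ψ) ⊃ ¬φ)) ≡ (((χ ≡ (φ ⊃ φ)) ≡ ¬φ) ⊃ ((φ ≡ ψ) ≡ ((ψ ⊃ χ) ⊃ χ))) = 1/7 ≡ 1 = 1/7
¬((((χ ⊃ ¬χ) ⊃ ((χ ≡ ψ) ≡ χ)) ≡ ((χ ≡ ψ) ⊃ ¬φ)) ≡ (((χ ≡ (φ ⊃ φ)) ≡ ¬φ) ⊃ ((φ ≡ ψ) ≡ ((ψ ⊃ χ) ⊃ χ)))) = ¬1/7 = 6/7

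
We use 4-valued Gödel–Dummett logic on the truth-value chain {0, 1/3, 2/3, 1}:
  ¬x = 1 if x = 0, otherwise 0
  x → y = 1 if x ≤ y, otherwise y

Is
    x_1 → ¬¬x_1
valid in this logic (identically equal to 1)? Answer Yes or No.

Yes

x_1 = 0 ↦ 1
x_1 = 1/3 ↦ 1
x_1 = 2/3 ↦ 1
x_1 = 1 ↦ 1
Every assignment gives a value ≥ 1.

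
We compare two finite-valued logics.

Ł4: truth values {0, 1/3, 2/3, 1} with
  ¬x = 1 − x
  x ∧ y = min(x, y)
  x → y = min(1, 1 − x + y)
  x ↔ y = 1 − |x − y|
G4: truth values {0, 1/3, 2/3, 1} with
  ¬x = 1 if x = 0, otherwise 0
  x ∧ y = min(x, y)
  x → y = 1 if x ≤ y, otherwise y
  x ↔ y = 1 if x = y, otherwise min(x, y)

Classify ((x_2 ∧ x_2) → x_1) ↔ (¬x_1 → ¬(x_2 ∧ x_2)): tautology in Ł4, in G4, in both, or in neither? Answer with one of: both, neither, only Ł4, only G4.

In Ł4: every assignment gives 1 — tautology.
In G4: at x_1 = 1/3, x_2 = 2/3 the value is 1/3 — not a tautology.

only Ł4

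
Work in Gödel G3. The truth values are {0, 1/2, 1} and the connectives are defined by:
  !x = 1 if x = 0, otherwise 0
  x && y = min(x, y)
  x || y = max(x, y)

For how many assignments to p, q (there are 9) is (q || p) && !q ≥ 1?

1

p = 0, q = 0 ↦ 0  <
p = 0, q = 1/2 ↦ 0  <
p = 0, q = 1 ↦ 0  <
p = 1/2, q = 0 ↦ 1/2  <
p = 1/2, q = 1/2 ↦ 0  <
p = 1/2, q = 1 ↦ 0  <
p = 1, q = 0 ↦ 1  ≥
p = 1, q = 1/2 ↦ 0  <
p = 1, q = 1 ↦ 0  <
So 1 of the 9 assignments meets the threshold.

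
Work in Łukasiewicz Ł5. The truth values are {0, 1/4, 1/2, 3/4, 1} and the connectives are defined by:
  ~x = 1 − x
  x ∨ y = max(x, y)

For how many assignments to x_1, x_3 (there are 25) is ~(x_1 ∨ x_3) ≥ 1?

value 1: 1 assignment (counts)
value 3/4: 3 assignments
value 1/2: 5 assignments
value 1/4: 7 assignments
value 0: 9 assignments
So 1 of the 25 assignments meets the threshold.

1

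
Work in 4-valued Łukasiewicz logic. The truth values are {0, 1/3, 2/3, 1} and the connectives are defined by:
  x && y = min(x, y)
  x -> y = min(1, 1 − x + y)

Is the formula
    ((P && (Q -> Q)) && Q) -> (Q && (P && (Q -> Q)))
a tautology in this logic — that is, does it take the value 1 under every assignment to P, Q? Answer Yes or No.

Yes

P = 0, Q = 0 ↦ 1
P = 0, Q = 1/3 ↦ 1
P = 0, Q = 2/3 ↦ 1
P = 0, Q = 1 ↦ 1
P = 1/3, Q = 0 ↦ 1
P = 1/3, Q = 1/3 ↦ 1
P = 1/3, Q = 2/3 ↦ 1
P = 1/3, Q = 1 ↦ 1
P = 2/3, Q = 0 ↦ 1
P = 2/3, Q = 1/3 ↦ 1
P = 2/3, Q = 2/3 ↦ 1
P = 2/3, Q = 1 ↦ 1
P = 1, Q = 0 ↦ 1
P = 1, Q = 1/3 ↦ 1
P = 1, Q = 2/3 ↦ 1
P = 1, Q = 1 ↦ 1
Every assignment gives a value ≥ 1.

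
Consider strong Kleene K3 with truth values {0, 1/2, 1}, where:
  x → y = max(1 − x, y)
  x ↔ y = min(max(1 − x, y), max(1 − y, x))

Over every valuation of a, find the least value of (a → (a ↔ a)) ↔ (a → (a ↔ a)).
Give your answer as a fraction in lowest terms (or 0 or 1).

1/2

Take a = 1/2:
a ↔ a = 1/2 ↔ 1/2 = 1/2
a → (a ↔ a) = 1/2 → 1/2 = 1/2
a ↔ a = 1/2 ↔ 1/2 = 1/2
a → (a ↔ a) = 1/2 → 1/2 = 1/2
(a → (a ↔ a)) ↔ (a → (a ↔ a)) = 1/2 ↔ 1/2 = 1/2
No assignment yields a value below 1/2, so this is the minimum.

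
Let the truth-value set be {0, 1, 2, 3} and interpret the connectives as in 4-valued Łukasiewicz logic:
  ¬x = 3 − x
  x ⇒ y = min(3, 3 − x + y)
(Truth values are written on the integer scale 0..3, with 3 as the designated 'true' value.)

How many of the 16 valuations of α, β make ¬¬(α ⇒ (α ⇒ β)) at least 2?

α = 0, β = 0 ↦ 3  ≥
α = 0, β = 1 ↦ 3  ≥
α = 0, β = 2 ↦ 3  ≥
α = 0, β = 3 ↦ 3  ≥
α = 1, β = 0 ↦ 3  ≥
α = 1, β = 1 ↦ 3  ≥
α = 1, β = 2 ↦ 3  ≥
α = 1, β = 3 ↦ 3  ≥
α = 2, β = 0 ↦ 2  ≥
α = 2, β = 1 ↦ 3  ≥
α = 2, β = 2 ↦ 3  ≥
α = 2, β = 3 ↦ 3  ≥
α = 3, β = 0 ↦ 0  <
α = 3, β = 1 ↦ 1  <
α = 3, β = 2 ↦ 2  ≥
α = 3, β = 3 ↦ 3  ≥
So 14 of the 16 assignments meet the threshold.

14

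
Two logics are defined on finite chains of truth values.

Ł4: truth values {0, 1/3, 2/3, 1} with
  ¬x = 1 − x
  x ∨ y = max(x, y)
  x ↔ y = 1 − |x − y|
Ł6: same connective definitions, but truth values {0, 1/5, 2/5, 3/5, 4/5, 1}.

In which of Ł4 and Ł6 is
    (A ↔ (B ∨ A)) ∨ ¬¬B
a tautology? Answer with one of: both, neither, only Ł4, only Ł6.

neither

In Ł4: at A = 0, B = 1/3 the value is 2/3 — not a tautology.
In Ł6: at A = 0, B = 1/5 the value is 4/5 — not a tautology.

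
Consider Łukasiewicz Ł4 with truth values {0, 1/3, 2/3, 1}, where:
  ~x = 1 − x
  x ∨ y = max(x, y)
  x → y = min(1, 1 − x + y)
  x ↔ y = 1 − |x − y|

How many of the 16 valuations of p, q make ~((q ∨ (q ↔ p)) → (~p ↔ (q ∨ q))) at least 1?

p = 0, q = 0 ↦ 1  ≥
p = 0, q = 1/3 ↦ 1/3  <
p = 0, q = 2/3 ↦ 0  <
p = 0, q = 1 ↦ 0  <
p = 1/3, q = 0 ↦ 1/3  <
p = 1/3, q = 1/3 ↦ 1/3  <
p = 1/3, q = 2/3 ↦ 0  <
p = 1/3, q = 1 ↦ 1/3  <
p = 2/3, q = 0 ↦ 0  <
p = 2/3, q = 1/3 ↦ 0  <
p = 2/3, q = 2/3 ↦ 1/3  <
p = 2/3, q = 1 ↦ 2/3  <
p = 1, q = 0 ↦ 0  <
p = 1, q = 1/3 ↦ 0  <
p = 1, q = 2/3 ↦ 1/3  <
p = 1, q = 1 ↦ 1  ≥
So 2 of the 16 assignments meet the threshold.

2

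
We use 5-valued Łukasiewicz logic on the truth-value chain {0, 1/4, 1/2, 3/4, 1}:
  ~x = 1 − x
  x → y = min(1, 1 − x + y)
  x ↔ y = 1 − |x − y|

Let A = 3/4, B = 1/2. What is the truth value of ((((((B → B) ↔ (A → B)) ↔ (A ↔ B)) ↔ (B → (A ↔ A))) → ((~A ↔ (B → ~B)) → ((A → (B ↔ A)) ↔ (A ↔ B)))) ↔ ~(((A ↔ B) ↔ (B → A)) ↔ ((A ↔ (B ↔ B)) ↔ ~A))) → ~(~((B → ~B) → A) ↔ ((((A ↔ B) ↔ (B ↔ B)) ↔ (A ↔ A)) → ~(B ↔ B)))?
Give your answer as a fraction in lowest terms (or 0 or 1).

3/4

B → B = 1/2 → 1/2 = 1
A → B = 3/4 → 1/2 = 3/4
(B → B) ↔ (A → B) = 1 ↔ 3/4 = 3/4
A ↔ B = 3/4 ↔ 1/2 = 3/4
((B → B) ↔ (A → B)) ↔ (A ↔ B) = 3/4 ↔ 3/4 = 1
A ↔ A = 3/4 ↔ 3/4 = 1
B → (A ↔ A) = 1/2 → 1 = 1
(((B → B) ↔ (A → B)) ↔ (A ↔ B)) ↔ (B → (A ↔ A)) = 1 ↔ 1 = 1
~A = ~3/4 = 1/4
~B = ~1/2 = 1/2
B → ~B = 1/2 → 1/2 = 1
~A ↔ (B → ~B) = 1/4 ↔ 1 = 1/4
B ↔ A = 1/2 ↔ 3/4 = 3/4
A → (B ↔ A) = 3/4 → 3/4 = 1
A ↔ B = 3/4 ↔ 1/2 = 3/4
(A → (B ↔ A)) ↔ (A ↔ B) = 1 ↔ 3/4 = 3/4
(~A ↔ (B → ~B)) → ((A → (B ↔ A)) ↔ (A ↔ B)) = 1/4 → 3/4 = 1
((((B → B) ↔ (A → B)) ↔ (A ↔ B)) ↔ (B → (A ↔ A))) → ((~A ↔ (B → ~B)) → ((A → (B ↔ A)) ↔ (A ↔ B))) = 1 → 1 = 1
A ↔ B = 3/4 ↔ 1/2 = 3/4
B → A = 1/2 → 3/4 = 1
(A ↔ B) ↔ (B → A) = 3/4 ↔ 1 = 3/4
B ↔ B = 1/2 ↔ 1/2 = 1
A ↔ (B ↔ B) = 3/4 ↔ 1 = 3/4
~A = ~3/4 = 1/4
(A ↔ (B ↔ B)) ↔ ~A = 3/4 ↔ 1/4 = 1/2
((A ↔ B) ↔ (B → A)) ↔ ((A ↔ (B ↔ B)) ↔ ~A) = 3/4 ↔ 1/2 = 3/4
~(((A ↔ B) ↔ (B → A)) ↔ ((A ↔ (B ↔ B)) ↔ ~A)) = ~3/4 = 1/4
(((((B → B) ↔ (A → B)) ↔ (A ↔ B)) ↔ (B → (A ↔ A))) → ((~A ↔ (B → ~B)) → ((A → (B ↔ A)) ↔ (A ↔ B)))) ↔ ~(((A ↔ B) ↔ (B → A)) ↔ ((A ↔ (B ↔ B)) ↔ ~A)) = 1 ↔ 1/4 = 1/4
~B = ~1/2 = 1/2
B → ~B = 1/2 → 1/2 = 1
(B → ~B) → A = 1 → 3/4 = 3/4
~((B → ~B) → A) = ~3/4 = 1/4
A ↔ B = 3/4 ↔ 1/2 = 3/4
B ↔ B = 1/2 ↔ 1/2 = 1
(A ↔ B) ↔ (B ↔ B) = 3/4 ↔ 1 = 3/4
A ↔ A = 3/4 ↔ 3/4 = 1
((A ↔ B) ↔ (B ↔ B)) ↔ (A ↔ A) = 3/4 ↔ 1 = 3/4
B ↔ B = 1/2 ↔ 1/2 = 1
~(B ↔ B) = ~1 = 0
(((A ↔ B) ↔ (B ↔ B)) ↔ (A ↔ A)) → ~(B ↔ B) = 3/4 → 0 = 1/4
~((B → ~B) → A) ↔ ((((A ↔ B) ↔ (B ↔ B)) ↔ (A ↔ A)) → ~(B ↔ B)) = 1/4 ↔ 1/4 = 1
~(~((B → ~B) → A) ↔ ((((A ↔ B) ↔ (B ↔ B)) ↔ (A ↔ A)) → ~(B ↔ B))) = ~1 = 0
((((((B → B) ↔ (A → B)) ↔ (A ↔ B)) ↔ (B → (A ↔ A))) → ((~A ↔ (B → ~B)) → ((A → (B ↔ A)) ↔ (A ↔ B)))) ↔ ~(((A ↔ B) ↔ (B → A)) ↔ ((A ↔ (B ↔ B)) ↔ ~A))) → ~(~((B → ~B) → A) ↔ ((((A ↔ B) ↔ (B ↔ B)) ↔ (A ↔ A)) → ~(B ↔ B))) = 1/4 → 0 = 3/4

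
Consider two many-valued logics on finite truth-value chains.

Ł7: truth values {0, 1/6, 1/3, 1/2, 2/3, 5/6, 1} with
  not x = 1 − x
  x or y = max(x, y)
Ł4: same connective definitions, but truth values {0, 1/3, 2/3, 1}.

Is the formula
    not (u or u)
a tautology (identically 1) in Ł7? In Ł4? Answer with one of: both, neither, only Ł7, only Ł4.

neither

In Ł7: at u = 1/6 the value is 5/6 — not a tautology.
In Ł4: at u = 1/3 the value is 2/3 — not a tautology.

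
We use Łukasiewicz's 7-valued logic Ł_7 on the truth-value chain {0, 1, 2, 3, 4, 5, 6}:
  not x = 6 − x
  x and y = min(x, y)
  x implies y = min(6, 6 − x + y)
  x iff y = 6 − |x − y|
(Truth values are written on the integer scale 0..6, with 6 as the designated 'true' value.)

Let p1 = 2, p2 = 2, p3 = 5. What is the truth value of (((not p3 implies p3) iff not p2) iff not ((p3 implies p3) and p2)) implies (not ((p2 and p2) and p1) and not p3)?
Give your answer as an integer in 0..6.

1

not p3 = not 5 = 1
not p3 implies p3 = 1 implies 5 = 6
not p2 = not 2 = 4
(not p3 implies p3) iff not p2 = 6 iff 4 = 4
p3 implies p3 = 5 implies 5 = 6
(p3 implies p3) and p2 = 6 and 2 = 2
not ((p3 implies p3) and p2) = not 2 = 4
((not p3 implies p3) iff not p2) iff not ((p3 implies p3) and p2) = 4 iff 4 = 6
p2 and p2 = 2 and 2 = 2
(p2 and p2) and p1 = 2 and 2 = 2
not ((p2 and p2) and p1) = not 2 = 4
not p3 = not 5 = 1
not ((p2 and p2) and p1) and not p3 = 4 and 1 = 1
(((not p3 implies p3) iff not p2) iff not ((p3 implies p3) and p2)) implies (not ((p2 and p2) and p1) and not p3) = 6 implies 1 = 1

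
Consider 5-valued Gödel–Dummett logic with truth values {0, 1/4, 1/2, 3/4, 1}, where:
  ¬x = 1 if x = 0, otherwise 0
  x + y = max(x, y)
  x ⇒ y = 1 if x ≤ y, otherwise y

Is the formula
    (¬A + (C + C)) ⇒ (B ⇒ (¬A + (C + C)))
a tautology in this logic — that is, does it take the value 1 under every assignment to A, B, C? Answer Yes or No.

Yes

At A = 1, B = 3/4, C = 1/2, for instance:
¬A = ¬1 = 0
C + C = 1/2 + 1/2 = 1/2
¬A + (C + C) = 0 + 1/2 = 1/2
B ⇒ (¬A + (C + C)) = 3/4 ⇒ 1/2 = 1/2
(¬A + (C + C)) ⇒ (B ⇒ (¬A + (C + C))) = 1/2 ⇒ 1/2 = 1
and checking the remaining 124 assignments likewise gives ≥ 1 in every case.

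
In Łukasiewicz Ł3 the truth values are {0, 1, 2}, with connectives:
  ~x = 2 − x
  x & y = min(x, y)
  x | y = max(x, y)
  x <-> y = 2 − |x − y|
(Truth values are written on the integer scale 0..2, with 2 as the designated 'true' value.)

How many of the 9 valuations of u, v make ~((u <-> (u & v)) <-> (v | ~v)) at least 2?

1

u = 0, v = 0 ↦ 0  <
u = 0, v = 1 ↦ 1  <
u = 0, v = 2 ↦ 0  <
u = 1, v = 0 ↦ 1  <
u = 1, v = 1 ↦ 1  <
u = 1, v = 2 ↦ 0  <
u = 2, v = 0 ↦ 2  ≥
u = 2, v = 1 ↦ 0  <
u = 2, v = 2 ↦ 0  <
So 1 of the 9 assignments meets the threshold.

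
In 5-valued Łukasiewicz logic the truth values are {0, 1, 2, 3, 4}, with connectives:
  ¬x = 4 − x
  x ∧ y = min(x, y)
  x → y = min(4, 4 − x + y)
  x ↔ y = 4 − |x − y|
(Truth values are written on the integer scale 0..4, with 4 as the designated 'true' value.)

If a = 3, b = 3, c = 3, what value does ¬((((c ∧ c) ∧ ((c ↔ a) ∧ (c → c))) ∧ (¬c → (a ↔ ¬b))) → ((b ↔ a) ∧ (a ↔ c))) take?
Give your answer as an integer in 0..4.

0

c ∧ c = 3 ∧ 3 = 3
c ↔ a = 3 ↔ 3 = 4
c → c = 3 → 3 = 4
(c ↔ a) ∧ (c → c) = 4 ∧ 4 = 4
(c ∧ c) ∧ ((c ↔ a) ∧ (c → c)) = 3 ∧ 4 = 3
¬c = ¬3 = 1
¬b = ¬3 = 1
a ↔ ¬b = 3 ↔ 1 = 2
¬c → (a ↔ ¬b) = 1 → 2 = 4
((c ∧ c) ∧ ((c ↔ a) ∧ (c → c))) ∧ (¬c → (a ↔ ¬b)) = 3 ∧ 4 = 3
b ↔ a = 3 ↔ 3 = 4
a ↔ c = 3 ↔ 3 = 4
(b ↔ a) ∧ (a ↔ c) = 4 ∧ 4 = 4
(((c ∧ c) ∧ ((c ↔ a) ∧ (c → c))) ∧ (¬c → (a ↔ ¬b))) → ((b ↔ a) ∧ (a ↔ c)) = 3 → 4 = 4
¬((((c ∧ c) ∧ ((c ↔ a) ∧ (c → c))) ∧ (¬c → (a ↔ ¬b))) → ((b ↔ a) ∧ (a ↔ c))) = ¬4 = 0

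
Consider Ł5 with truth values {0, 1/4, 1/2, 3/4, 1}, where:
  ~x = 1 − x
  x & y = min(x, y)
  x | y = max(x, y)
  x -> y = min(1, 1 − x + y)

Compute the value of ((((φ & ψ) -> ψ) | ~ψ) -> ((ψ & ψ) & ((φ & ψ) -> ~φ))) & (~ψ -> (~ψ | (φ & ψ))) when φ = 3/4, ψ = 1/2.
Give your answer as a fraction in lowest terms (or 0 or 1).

1/2

φ & ψ = 3/4 & 1/2 = 1/2
(φ & ψ) -> ψ = 1/2 -> 1/2 = 1
~ψ = ~1/2 = 1/2
((φ & ψ) -> ψ) | ~ψ = 1 | 1/2 = 1
ψ & ψ = 1/2 & 1/2 = 1/2
φ & ψ = 3/4 & 1/2 = 1/2
~φ = ~3/4 = 1/4
(φ & ψ) -> ~φ = 1/2 -> 1/4 = 3/4
(ψ & ψ) & ((φ & ψ) -> ~φ) = 1/2 & 3/4 = 1/2
(((φ & ψ) -> ψ) | ~ψ) -> ((ψ & ψ) & ((φ & ψ) -> ~φ)) = 1 -> 1/2 = 1/2
~ψ = ~1/2 = 1/2
~ψ = ~1/2 = 1/2
φ & ψ = 3/4 & 1/2 = 1/2
~ψ | (φ & ψ) = 1/2 | 1/2 = 1/2
~ψ -> (~ψ | (φ & ψ)) = 1/2 -> 1/2 = 1
((((φ & ψ) -> ψ) | ~ψ) -> ((ψ & ψ) & ((φ & ψ) -> ~φ))) & (~ψ -> (~ψ | (φ & ψ))) = 1/2 & 1 = 1/2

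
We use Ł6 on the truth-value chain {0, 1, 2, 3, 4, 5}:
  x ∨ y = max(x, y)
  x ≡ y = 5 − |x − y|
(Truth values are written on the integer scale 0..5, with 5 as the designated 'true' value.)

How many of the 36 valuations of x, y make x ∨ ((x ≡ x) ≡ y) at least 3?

value 5: 11 assignments (counts)
value 4: 9 assignments (counts)
value 3: 7 assignments (counts)
value 2: 5 assignments
value 1: 3 assignments
value 0: 1 assignment
So 27 of the 36 assignments meet the threshold.

27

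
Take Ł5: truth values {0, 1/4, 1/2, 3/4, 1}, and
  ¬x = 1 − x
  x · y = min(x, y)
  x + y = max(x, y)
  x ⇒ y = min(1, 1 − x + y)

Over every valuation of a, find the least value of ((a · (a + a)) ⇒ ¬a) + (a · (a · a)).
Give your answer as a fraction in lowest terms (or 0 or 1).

3/4

Take a = 3/4:
a + a = 3/4 + 3/4 = 3/4
a · (a + a) = 3/4 · 3/4 = 3/4
¬a = ¬3/4 = 1/4
(a · (a + a)) ⇒ ¬a = 3/4 ⇒ 1/4 = 1/2
a · a = 3/4 · 3/4 = 3/4
a · (a · a) = 3/4 · 3/4 = 3/4
((a · (a + a)) ⇒ ¬a) + (a · (a · a)) = 1/2 + 3/4 = 3/4
No assignment yields a value below 3/4, so this is the minimum.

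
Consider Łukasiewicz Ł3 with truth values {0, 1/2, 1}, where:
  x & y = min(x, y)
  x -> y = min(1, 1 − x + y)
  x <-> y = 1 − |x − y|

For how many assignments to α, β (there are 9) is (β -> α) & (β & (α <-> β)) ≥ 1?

α = 0, β = 0 ↦ 0  <
α = 0, β = 1/2 ↦ 1/2  <
α = 0, β = 1 ↦ 0  <
α = 1/2, β = 0 ↦ 0  <
α = 1/2, β = 1/2 ↦ 1/2  <
α = 1/2, β = 1 ↦ 1/2  <
α = 1, β = 0 ↦ 0  <
α = 1, β = 1/2 ↦ 1/2  <
α = 1, β = 1 ↦ 1  ≥
So 1 of the 9 assignments meets the threshold.

1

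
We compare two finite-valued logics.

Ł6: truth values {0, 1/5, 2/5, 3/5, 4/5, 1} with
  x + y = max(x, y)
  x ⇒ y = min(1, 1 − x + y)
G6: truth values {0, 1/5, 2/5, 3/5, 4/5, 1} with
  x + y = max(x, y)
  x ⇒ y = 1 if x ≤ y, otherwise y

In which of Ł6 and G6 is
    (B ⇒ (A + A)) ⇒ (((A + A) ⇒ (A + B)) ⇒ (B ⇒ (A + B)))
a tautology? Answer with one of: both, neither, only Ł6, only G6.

both

In Ł6: every assignment gives 1 — tautology.
In G6: every assignment gives 1 — tautology.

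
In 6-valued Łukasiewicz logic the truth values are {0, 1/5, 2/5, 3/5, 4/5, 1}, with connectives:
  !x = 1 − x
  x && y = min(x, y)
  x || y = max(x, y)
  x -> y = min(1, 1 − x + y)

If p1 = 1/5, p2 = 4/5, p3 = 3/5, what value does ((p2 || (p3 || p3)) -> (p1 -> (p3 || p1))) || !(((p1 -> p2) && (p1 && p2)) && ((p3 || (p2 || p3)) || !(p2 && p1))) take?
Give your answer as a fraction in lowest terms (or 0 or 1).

1

p3 || p3 = 3/5 || 3/5 = 3/5
p2 || (p3 || p3) = 4/5 || 3/5 = 4/5
p3 || p1 = 3/5 || 1/5 = 3/5
p1 -> (p3 || p1) = 1/5 -> 3/5 = 1
(p2 || (p3 || p3)) -> (p1 -> (p3 || p1)) = 4/5 -> 1 = 1
p1 -> p2 = 1/5 -> 4/5 = 1
p1 && p2 = 1/5 && 4/5 = 1/5
(p1 -> p2) && (p1 && p2) = 1 && 1/5 = 1/5
p2 || p3 = 4/5 || 3/5 = 4/5
p3 || (p2 || p3) = 3/5 || 4/5 = 4/5
p2 && p1 = 4/5 && 1/5 = 1/5
!(p2 && p1) = !1/5 = 4/5
(p3 || (p2 || p3)) || !(p2 && p1) = 4/5 || 4/5 = 4/5
((p1 -> p2) && (p1 && p2)) && ((p3 || (p2 || p3)) || !(p2 && p1)) = 1/5 && 4/5 = 1/5
!(((p1 -> p2) && (p1 && p2)) && ((p3 || (p2 || p3)) || !(p2 && p1))) = !1/5 = 4/5
((p2 || (p3 || p3)) -> (p1 -> (p3 || p1))) || !(((p1 -> p2) && (p1 && p2)) && ((p3 || (p2 || p3)) || !(p2 && p1))) = 1 || 4/5 = 1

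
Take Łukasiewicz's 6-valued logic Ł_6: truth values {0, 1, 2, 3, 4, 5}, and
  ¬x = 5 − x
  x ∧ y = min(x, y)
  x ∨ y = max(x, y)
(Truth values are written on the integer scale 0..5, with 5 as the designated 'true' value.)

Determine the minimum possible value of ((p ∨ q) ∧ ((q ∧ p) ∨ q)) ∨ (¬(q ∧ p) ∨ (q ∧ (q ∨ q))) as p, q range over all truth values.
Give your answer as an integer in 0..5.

Take p = 2, q = 2:
p ∨ q = 2 ∨ 2 = 2
q ∧ p = 2 ∧ 2 = 2
(q ∧ p) ∨ q = 2 ∨ 2 = 2
(p ∨ q) ∧ ((q ∧ p) ∨ q) = 2 ∧ 2 = 2
q ∧ p = 2 ∧ 2 = 2
¬(q ∧ p) = ¬2 = 3
q ∨ q = 2 ∨ 2 = 2
q ∧ (q ∨ q) = 2 ∧ 2 = 2
¬(q ∧ p) ∨ (q ∧ (q ∨ q)) = 3 ∨ 2 = 3
((p ∨ q) ∧ ((q ∧ p) ∨ q)) ∨ (¬(q ∧ p) ∨ (q ∧ (q ∨ q))) = 2 ∨ 3 = 3
No assignment yields a value below 3, so this is the minimum.

3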